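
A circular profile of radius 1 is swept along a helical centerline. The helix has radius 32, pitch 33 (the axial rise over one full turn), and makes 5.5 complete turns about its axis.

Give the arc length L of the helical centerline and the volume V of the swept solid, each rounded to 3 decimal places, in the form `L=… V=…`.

L=1120.636 V=3520.583

2πR = 2π·32 = 201.061930
per-turn = √(201.061930² + 33²) = √(40425.8996 + 1089) = √41514.8996 = 203.752054
L = 5.5 × 203.752054 = 1120.636299
V = π·1² × L = 3.141593 × 1120.636299 = 3520.582763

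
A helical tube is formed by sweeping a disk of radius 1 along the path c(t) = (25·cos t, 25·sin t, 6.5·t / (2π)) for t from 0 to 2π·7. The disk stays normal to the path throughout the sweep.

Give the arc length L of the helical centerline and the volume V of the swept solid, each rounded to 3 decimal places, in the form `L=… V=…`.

L=1100.498 V=3457.318

2πR = 2π·25 = 157.079633
per-turn = √(157.079633² + 6.5²) = √(24674.0110 + 42.25) = √24716.2610 = 157.214061
L = 7 × 157.214061 = 1100.498428
V = π·1² × L = 3.141593 × 1100.498428 = 3457.317775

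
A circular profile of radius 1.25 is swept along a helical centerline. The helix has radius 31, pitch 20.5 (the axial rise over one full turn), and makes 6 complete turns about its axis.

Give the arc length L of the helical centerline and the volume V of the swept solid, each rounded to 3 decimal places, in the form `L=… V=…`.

L=1175.127 V=5768.393

2πR = 2π·31 = 194.778745
per-turn = √(194.778745² + 20.5²) = √(37938.7593 + 420.25) = √38359.0093 = 195.854562
L = 6 × 195.854562 = 1175.127370
V = π·1.25² × L = 4.908739 × 1175.127370 = 5768.392988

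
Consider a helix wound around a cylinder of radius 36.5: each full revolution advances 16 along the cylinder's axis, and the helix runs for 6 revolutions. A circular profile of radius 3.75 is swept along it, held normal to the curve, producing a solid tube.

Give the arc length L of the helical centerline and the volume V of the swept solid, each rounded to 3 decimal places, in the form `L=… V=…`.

2πR = 2π·36.5 = 229.336264
per-turn = √(229.336264² + 16²) = √(52595.1219 + 256) = √52851.1219 = 229.893719
L = 6 × 229.893719 = 1379.362312
V = π·3.75² × L = 44.178647 × 1379.362312 = 60938.360224

L=1379.362 V=60938.360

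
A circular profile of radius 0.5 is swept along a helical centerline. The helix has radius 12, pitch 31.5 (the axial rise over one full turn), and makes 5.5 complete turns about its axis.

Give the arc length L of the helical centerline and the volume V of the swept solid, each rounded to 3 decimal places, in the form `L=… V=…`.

L=449.426 V=352.978

2πR = 2π·12 = 75.398224
per-turn = √(75.398224² + 31.5²) = √(5684.8921 + 992.25) = √6677.1421 = 81.713782
L = 5.5 × 81.713782 = 449.425800
V = π·0.5² × L = 0.785398 × 449.425800 = 352.978198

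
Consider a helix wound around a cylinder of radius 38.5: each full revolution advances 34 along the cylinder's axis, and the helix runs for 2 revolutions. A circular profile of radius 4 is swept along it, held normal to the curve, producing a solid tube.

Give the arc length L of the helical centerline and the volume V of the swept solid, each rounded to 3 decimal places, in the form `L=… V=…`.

L=488.561 V=24557.738

2πR = 2π·38.5 = 241.902634
per-turn = √(241.902634² + 34²) = √(58516.8845 + 1156) = √59672.8845 = 244.280340
L = 2 × 244.280340 = 488.560680
V = π·4² × L = 50.265482 × 488.560680 = 24557.738287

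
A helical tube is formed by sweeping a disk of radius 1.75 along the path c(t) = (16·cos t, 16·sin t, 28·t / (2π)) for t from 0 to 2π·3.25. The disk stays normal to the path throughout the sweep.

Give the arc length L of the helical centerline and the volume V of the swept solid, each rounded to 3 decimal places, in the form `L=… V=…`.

2πR = 2π·16 = 100.530965
per-turn = √(100.530965² + 28²) = √(10106.4749 + 784) = √10890.4749 = 104.357438
L = 3.25 × 104.357438 = 339.161674
V = π·1.75² × L = 9.621128 × 339.161674 = 3263.117711

L=339.162 V=3263.118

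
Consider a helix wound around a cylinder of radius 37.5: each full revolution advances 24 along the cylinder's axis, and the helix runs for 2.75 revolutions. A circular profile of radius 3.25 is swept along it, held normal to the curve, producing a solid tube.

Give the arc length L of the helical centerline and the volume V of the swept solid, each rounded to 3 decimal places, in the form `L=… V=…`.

L=651.306 V=21612.340

2πR = 2π·37.5 = 235.619449
per-turn = √(235.619449² + 24²) = √(55516.5248 + 576) = √56092.5248 = 236.838605
L = 2.75 × 236.838605 = 651.306163
V = π·3.25² × L = 33.183072 × 651.306163 = 21612.339577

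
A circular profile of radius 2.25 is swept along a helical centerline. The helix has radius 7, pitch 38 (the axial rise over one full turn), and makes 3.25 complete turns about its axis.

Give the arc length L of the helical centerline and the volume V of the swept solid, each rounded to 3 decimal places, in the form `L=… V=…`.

L=188.904 V=3004.392

2πR = 2π·7 = 43.982297
per-turn = √(43.982297² + 38²) = √(1934.4425 + 1444) = √3378.4425 = 58.124371
L = 3.25 × 58.124371 = 188.904205
V = π·2.25² × L = 15.904313 × 188.904205 = 3004.391561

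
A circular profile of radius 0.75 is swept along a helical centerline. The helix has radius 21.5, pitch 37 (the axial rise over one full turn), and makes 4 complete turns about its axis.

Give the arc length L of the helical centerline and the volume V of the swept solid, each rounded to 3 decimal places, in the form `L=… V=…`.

2πR = 2π·21.5 = 135.088484
per-turn = √(135.088484² + 37²) = √(18248.8985 + 1369) = √19617.8985 = 140.063909
L = 4 × 140.063909 = 560.255635
V = π·0.75² × L = 1.767146 × 560.255635 = 990.053430

L=560.256 V=990.053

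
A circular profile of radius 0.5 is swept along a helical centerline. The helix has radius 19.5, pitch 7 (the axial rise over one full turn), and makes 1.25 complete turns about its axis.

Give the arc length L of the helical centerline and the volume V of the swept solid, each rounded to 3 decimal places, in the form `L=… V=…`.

L=153.402 V=120.482

2πR = 2π·19.5 = 122.522113
per-turn = √(122.522113² + 7²) = √(15011.6683 + 49) = √15060.6683 = 122.721914
L = 1.25 × 122.721914 = 153.402393
V = π·0.5² × L = 0.785398 × 153.402393 = 120.481958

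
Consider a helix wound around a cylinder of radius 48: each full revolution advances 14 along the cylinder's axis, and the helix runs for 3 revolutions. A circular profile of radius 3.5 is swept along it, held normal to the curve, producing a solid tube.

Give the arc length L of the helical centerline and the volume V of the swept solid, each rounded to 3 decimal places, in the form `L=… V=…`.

2πR = 2π·48 = 301.592895
per-turn = √(301.592895² + 14²) = √(90958.2742 + 196) = √91154.2742 = 301.917661
L = 3 × 301.917661 = 905.752984
V = π·3.5² × L = 38.484510 × 905.752984 = 34857.459764

L=905.753 V=34857.460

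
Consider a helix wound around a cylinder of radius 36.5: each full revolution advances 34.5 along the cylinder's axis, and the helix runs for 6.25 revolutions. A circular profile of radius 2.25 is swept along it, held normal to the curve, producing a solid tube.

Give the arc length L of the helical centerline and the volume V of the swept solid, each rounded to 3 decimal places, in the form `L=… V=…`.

2πR = 2π·36.5 = 229.336264
per-turn = √(229.336264² + 34.5²) = √(52595.1219 + 1190.25) = √53785.3719 = 231.916735
L = 6.25 × 231.916735 = 1449.479592
V = π·2.25² × L = 15.904313 × 1449.479592 = 23052.976843

L=1449.480 V=23052.977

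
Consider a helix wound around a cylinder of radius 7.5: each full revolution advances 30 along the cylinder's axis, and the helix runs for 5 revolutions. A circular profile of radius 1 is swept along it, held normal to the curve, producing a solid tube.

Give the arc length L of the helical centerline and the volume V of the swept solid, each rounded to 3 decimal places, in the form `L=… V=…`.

L=279.314 V=877.492

2πR = 2π·7.5 = 47.123890
per-turn = √(47.123890² + 30²) = √(2220.6610 + 900) = √3120.6610 = 55.862877
L = 5 × 55.862877 = 279.314383
V = π·1² × L = 3.141593 × 279.314383 = 877.492015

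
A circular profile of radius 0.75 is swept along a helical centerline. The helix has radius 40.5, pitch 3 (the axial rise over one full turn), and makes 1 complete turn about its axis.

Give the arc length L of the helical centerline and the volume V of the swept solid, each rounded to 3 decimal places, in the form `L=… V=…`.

L=254.487 V=449.715

2πR = 2π·40.5 = 254.469005
per-turn = √(254.469005² + 3²) = √(64754.4745 + 9) = √64763.4745 = 254.486688
L = 1 × 254.486688 = 254.486688
V = π·0.75² × L = 1.767146 × 254.486688 = 449.715099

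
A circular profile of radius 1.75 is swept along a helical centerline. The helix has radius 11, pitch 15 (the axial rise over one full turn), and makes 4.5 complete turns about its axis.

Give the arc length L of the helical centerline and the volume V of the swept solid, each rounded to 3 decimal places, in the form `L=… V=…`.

2πR = 2π·11 = 69.115038
per-turn = √(69.115038² + 15²) = √(4776.8885 + 225) = √5001.8885 = 70.724031
L = 4.5 × 70.724031 = 318.258139
V = π·1.75² × L = 9.621128 × 318.258139 = 3062.002129

L=318.258 V=3062.002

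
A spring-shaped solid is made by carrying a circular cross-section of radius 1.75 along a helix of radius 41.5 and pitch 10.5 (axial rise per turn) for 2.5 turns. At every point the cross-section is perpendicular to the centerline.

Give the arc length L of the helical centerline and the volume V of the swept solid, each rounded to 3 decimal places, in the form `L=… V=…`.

2πR = 2π·41.5 = 260.752190
per-turn = √(260.752190² + 10.5²) = √(67991.7047 + 110.25) = √68101.9547 = 260.963512
L = 2.5 × 260.963512 = 652.408781
V = π·1.75² × L = 9.621128 × 652.408781 = 6276.908061

L=652.409 V=6276.908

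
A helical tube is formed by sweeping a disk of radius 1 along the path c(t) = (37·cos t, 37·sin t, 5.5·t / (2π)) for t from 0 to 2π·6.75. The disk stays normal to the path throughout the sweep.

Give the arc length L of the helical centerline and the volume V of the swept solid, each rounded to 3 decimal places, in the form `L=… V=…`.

L=1569.665 V=4931.247

2πR = 2π·37 = 232.477856
per-turn = √(232.477856² + 5.5²) = √(54045.9537 + 30.25) = √54076.2037 = 232.542907
L = 6.75 × 232.542907 = 1569.664624
V = π·1² × L = 3.141593 × 1569.664624 = 4931.246851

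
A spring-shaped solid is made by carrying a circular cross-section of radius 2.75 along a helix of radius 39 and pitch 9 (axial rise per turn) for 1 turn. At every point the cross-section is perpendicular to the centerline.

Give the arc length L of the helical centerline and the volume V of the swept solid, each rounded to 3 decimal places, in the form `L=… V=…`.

2πR = 2π·39 = 245.044227
per-turn = √(245.044227² + 9²) = √(60046.6732 + 81) = √60127.6732 = 245.209448
L = 1 × 245.209448 = 245.209448
V = π·2.75² × L = 23.758294 × 245.209448 = 5825.758255

L=245.209 V=5825.758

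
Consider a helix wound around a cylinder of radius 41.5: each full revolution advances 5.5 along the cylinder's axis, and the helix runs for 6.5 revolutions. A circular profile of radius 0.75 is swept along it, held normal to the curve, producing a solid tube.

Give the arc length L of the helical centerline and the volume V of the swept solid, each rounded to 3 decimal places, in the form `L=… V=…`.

2πR = 2π·41.5 = 260.752190
per-turn = √(260.752190² + 5.5²) = √(67991.7047 + 30.25) = √68021.9547 = 260.810189
L = 6.5 × 260.810189 = 1695.266229
V = π·0.75² × L = 1.767146 × 1695.266229 = 2995.782711

L=1695.266 V=2995.783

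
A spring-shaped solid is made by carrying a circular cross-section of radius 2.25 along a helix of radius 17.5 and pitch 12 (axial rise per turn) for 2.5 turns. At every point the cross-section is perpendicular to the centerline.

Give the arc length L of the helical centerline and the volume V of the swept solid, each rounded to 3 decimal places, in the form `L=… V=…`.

L=276.522 V=4397.885

2πR = 2π·17.5 = 109.955743
per-turn = √(109.955743² + 12²) = √(12090.2654 + 144) = √12234.2654 = 110.608614
L = 2.5 × 110.608614 = 276.521534
V = π·2.25² × L = 15.904313 × 276.521534 = 4397.884973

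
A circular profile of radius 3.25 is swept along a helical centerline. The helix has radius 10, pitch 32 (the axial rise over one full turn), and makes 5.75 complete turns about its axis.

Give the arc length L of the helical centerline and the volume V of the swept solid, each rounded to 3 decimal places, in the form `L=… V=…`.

2πR = 2π·10 = 62.831853
per-turn = √(62.831853² + 32²) = √(3947.8418 + 1024) = √4971.8418 = 70.511288
L = 5.75 × 70.511288 = 405.439907
V = π·3.25² × L = 33.183072 × 405.439907 = 13453.741790

L=405.440 V=13453.742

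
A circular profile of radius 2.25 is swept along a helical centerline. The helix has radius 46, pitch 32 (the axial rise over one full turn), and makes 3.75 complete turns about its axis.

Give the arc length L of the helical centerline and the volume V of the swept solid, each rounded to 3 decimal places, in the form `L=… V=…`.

L=1090.472 V=17343.211

2πR = 2π·46 = 289.026524
per-turn = √(289.026524² + 32²) = √(83536.3317 + 1024) = √84560.3317 = 290.792592
L = 3.75 × 290.792592 = 1090.472221
V = π·2.25² × L = 15.904313 × 1090.472221 = 17343.211305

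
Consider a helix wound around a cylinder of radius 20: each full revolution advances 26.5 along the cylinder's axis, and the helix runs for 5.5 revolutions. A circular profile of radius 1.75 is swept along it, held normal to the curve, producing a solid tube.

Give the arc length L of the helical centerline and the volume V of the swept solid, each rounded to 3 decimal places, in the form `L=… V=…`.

2πR = 2π·20 = 125.663706
per-turn = √(125.663706² + 26.5²) = √(15791.3670 + 702.25) = √16493.6170 = 128.427478
L = 5.5 × 128.427478 = 706.351128
V = π·1.75² × L = 9.621128 × 706.351128 = 6795.894260

L=706.351 V=6795.894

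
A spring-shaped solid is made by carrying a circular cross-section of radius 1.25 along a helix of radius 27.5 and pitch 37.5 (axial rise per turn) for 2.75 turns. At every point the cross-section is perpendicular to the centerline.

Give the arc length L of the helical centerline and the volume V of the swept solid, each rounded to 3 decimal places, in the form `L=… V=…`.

2πR = 2π·27.5 = 172.787596
per-turn = √(172.787596² + 37.5²) = √(29855.5533 + 1406.25) = √31261.8033 = 176.810077
L = 2.75 × 176.810077 = 486.227712
V = π·1.25² × L = 4.908739 × 486.227712 = 2386.764698

L=486.228 V=2386.765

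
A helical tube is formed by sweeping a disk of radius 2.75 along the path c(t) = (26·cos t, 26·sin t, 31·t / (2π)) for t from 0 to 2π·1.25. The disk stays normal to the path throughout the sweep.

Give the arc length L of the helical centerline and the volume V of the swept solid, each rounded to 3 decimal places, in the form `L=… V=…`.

2πR = 2π·26 = 163.362818
per-turn = √(163.362818² + 31²) = √(26687.4103 + 961) = √27648.4103 = 166.278111
L = 1.25 × 166.278111 = 207.847639
V = π·2.75² × L = 23.758294 × 207.847639 = 4938.105410

L=207.848 V=4938.105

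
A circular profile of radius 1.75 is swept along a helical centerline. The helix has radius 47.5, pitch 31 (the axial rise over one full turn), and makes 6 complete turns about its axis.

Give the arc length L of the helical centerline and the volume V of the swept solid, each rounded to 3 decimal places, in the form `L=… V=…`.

L=1800.342 V=17321.318

2πR = 2π·47.5 = 298.451302
per-turn = √(298.451302² + 31²) = √(89073.1797 + 961) = √90034.1797 = 300.056961
L = 6 × 300.056961 = 1800.341765
V = π·1.75² × L = 9.621128 × 1800.341765 = 17321.317665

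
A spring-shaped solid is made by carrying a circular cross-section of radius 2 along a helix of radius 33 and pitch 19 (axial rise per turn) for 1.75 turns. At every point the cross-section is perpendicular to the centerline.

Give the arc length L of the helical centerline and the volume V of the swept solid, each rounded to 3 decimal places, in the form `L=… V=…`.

2πR = 2π·33 = 207.345115
per-turn = √(207.345115² + 19²) = √(42991.9968 + 361) = √43352.9968 = 208.213825
L = 1.75 × 208.213825 = 364.374193
V = π·2² × L = 12.566371 × 364.374193 = 4578.861153

L=364.374 V=4578.861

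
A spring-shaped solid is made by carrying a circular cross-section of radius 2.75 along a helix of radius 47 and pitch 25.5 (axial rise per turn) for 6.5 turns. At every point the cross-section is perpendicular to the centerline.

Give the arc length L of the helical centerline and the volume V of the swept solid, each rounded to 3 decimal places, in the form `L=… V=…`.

L=1926.656 V=45774.062

2πR = 2π·47 = 295.309709
per-turn = √(295.309709² + 25.5²) = √(87207.8245 + 650.25) = √87858.0745 = 296.408628
L = 6.5 × 296.408628 = 1926.656079
V = π·2.75² × L = 23.758294 × 1926.656079 = 45774.062417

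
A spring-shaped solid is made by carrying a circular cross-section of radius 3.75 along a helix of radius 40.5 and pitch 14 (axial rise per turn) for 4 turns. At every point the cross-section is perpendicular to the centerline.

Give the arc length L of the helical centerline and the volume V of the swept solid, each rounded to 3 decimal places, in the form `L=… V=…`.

L=1019.415 V=45036.389

2πR = 2π·40.5 = 254.469005
per-turn = √(254.469005² + 14²) = √(64754.4745 + 196) = √64950.4745 = 254.853830
L = 4 × 254.853830 = 1019.415319
V = π·3.75² × L = 44.178647 × 1019.415319 = 45036.389188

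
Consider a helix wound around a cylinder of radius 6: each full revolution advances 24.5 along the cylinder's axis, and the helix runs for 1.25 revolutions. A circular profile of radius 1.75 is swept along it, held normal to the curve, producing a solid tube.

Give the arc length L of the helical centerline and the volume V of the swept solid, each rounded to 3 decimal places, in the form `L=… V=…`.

2πR = 2π·6 = 37.699112
per-turn = √(37.699112² + 24.5²) = √(1421.2230 + 600.25) = √2021.4730 = 44.960794
L = 1.25 × 44.960794 = 56.200993
V = π·1.75² × L = 9.621128 × 56.200993 = 540.716919

L=56.201 V=540.717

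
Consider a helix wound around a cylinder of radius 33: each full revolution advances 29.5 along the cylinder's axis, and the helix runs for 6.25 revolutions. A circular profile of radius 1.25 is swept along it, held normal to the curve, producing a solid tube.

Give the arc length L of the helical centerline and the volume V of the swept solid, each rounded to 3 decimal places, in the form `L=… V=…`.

2πR = 2π·33 = 207.345115
per-turn = √(207.345115² + 29.5²) = √(42991.9968 + 870.25) = √43862.2468 = 209.433156
L = 6.25 × 209.433156 = 1308.957224
V = π·1.25² × L = 4.908739 × 1308.957224 = 6425.328749

L=1308.957 V=6425.329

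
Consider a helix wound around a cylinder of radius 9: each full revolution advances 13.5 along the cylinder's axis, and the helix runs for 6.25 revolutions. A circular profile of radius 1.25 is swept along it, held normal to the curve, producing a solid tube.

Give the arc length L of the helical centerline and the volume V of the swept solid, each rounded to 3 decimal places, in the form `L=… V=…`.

L=363.361 V=1783.645

2πR = 2π·9 = 56.548668
per-turn = √(56.548668² + 13.5²) = √(3197.7518 + 182.25) = √3380.0018 = 58.137783
L = 6.25 × 58.137783 = 363.361144
V = π·1.25² × L = 4.908739 × 363.361144 = 1783.644847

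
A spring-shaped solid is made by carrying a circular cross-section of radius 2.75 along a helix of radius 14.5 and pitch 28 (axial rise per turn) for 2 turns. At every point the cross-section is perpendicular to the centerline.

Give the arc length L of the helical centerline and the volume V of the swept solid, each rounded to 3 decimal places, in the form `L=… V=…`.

2πR = 2π·14.5 = 91.106187
per-turn = √(91.106187² + 28²) = √(8300.3373 + 784) = √9084.3373 = 95.311790
L = 2 × 95.311790 = 190.623580
V = π·2.75² × L = 23.758294 × 190.623580 = 4528.891138

L=190.624 V=4528.891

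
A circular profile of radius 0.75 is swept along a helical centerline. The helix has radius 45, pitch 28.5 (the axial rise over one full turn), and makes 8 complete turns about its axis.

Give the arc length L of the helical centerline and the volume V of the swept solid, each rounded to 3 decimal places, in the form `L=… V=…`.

2πR = 2π·45 = 282.743339
per-turn = √(282.743339² + 28.5²) = √(79943.7956 + 812.25) = √80756.0456 = 284.176082
L = 8 × 284.176082 = 2273.408657
V = π·0.75² × L = 1.767146 × 2273.408657 = 4017.444714

L=2273.409 V=4017.445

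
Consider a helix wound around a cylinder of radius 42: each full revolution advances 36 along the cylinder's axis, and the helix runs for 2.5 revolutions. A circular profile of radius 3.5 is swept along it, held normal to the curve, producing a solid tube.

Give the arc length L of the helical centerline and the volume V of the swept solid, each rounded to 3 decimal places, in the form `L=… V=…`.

2πR = 2π·42 = 263.893783
per-turn = √(263.893783² + 36²) = √(69639.9287 + 1296) = √70935.9287 = 266.337997
L = 2.5 × 266.337997 = 665.844993
V = π·3.5² × L = 38.484510 × 665.844993 = 25624.718278

L=665.845 V=25624.718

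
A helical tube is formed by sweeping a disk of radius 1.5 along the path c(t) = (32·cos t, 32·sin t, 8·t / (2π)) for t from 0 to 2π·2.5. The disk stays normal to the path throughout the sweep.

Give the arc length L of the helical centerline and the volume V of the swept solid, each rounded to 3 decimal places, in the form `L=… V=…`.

2πR = 2π·32 = 201.061930
per-turn = √(201.061930² + 8²) = √(40425.8996 + 64) = √40489.8996 = 201.221022
L = 2.5 × 201.221022 = 503.052555
V = π·1.5² × L = 7.068583 × 503.052555 = 3555.868972

L=503.053 V=3555.869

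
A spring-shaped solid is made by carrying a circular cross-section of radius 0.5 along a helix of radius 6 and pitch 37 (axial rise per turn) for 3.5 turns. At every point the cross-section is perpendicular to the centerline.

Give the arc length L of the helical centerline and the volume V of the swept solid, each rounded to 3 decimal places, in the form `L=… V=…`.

L=184.879 V=145.204

2πR = 2π·6 = 37.699112
per-turn = √(37.699112² + 37²) = √(1421.2230 + 1369) = √2790.2230 = 52.822562
L = 3.5 × 52.822562 = 184.878966
V = π·0.5² × L = 0.785398 × 184.878966 = 145.203601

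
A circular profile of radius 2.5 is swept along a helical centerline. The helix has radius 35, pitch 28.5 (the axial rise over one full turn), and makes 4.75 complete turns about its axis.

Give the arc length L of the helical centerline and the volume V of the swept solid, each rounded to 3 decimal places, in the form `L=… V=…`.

L=1053.315 V=20681.795

2πR = 2π·35 = 219.911486
per-turn = √(219.911486² + 28.5²) = √(48361.0616 + 812.25) = √49173.3116 = 221.750562
L = 4.75 × 221.750562 = 1053.315168
V = π·2.5² × L = 19.634954 × 1053.315168 = 20681.794952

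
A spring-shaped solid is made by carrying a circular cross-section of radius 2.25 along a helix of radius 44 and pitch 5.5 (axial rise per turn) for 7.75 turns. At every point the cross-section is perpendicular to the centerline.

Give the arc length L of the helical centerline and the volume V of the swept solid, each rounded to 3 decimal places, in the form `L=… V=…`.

L=2142.990 V=34082.786

2πR = 2π·44 = 276.460154
per-turn = √(276.460154² + 5.5²) = √(76430.2165 + 30.25) = √76460.4665 = 276.514858
L = 7.75 × 276.514858 = 2142.990147
V = π·2.25² × L = 15.904313 × 2142.990147 = 34082.785636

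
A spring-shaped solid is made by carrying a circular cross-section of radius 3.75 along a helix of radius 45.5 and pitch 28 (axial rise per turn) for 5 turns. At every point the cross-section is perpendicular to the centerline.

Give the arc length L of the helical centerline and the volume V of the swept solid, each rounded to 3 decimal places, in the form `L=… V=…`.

2πR = 2π·45.5 = 285.884931
per-turn = √(285.884931² + 28²) = √(81730.1940 + 784) = √82514.1940 = 287.252840
L = 5 × 287.252840 = 1436.264200
V = π·3.75² × L = 44.178647 × 1436.264200 = 63452.208630

L=1436.264 V=63452.209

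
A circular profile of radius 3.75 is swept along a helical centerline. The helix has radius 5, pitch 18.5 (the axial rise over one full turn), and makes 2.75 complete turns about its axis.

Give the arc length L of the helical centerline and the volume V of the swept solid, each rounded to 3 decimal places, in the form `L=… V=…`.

2πR = 2π·5 = 31.415927
per-turn = √(31.415927² + 18.5²) = √(986.9604 + 342.25) = √1329.2104 = 36.458338
L = 2.75 × 36.458338 = 100.260431
V = π·3.75² × L = 44.178647 × 100.260431 = 4429.370143

L=100.260 V=4429.370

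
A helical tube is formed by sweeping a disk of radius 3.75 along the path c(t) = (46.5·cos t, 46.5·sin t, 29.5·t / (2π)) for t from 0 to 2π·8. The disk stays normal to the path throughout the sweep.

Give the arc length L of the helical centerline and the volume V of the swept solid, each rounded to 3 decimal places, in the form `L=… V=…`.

2πR = 2π·46.5 = 292.168117
per-turn = √(292.168117² + 29.5²) = √(85362.2085 + 870.25) = √86232.4585 = 293.653637
L = 8 × 293.653637 = 2349.229095
V = π·3.75² × L = 44.178647 × 2349.229095 = 103785.762194

L=2349.229 V=103785.762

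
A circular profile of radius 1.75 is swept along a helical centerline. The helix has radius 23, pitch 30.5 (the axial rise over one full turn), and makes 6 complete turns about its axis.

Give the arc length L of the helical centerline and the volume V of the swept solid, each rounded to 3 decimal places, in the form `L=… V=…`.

L=886.181 V=8526.056

2πR = 2π·23 = 144.513262
per-turn = √(144.513262² + 30.5²) = √(20884.0829 + 930.25) = √21814.3329 = 147.696760
L = 6 × 147.696760 = 886.180560
V = π·1.75² × L = 9.621128 × 886.180560 = 8526.056157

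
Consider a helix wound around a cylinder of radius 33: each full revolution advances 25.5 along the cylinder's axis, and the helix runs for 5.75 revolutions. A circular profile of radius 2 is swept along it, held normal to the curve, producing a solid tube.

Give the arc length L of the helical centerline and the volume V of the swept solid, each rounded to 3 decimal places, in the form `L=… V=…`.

2πR = 2π·33 = 207.345115
per-turn = √(207.345115² + 25.5²) = √(42991.9968 + 650.25) = √43642.2468 = 208.907268
L = 5.75 × 208.907268 = 1201.216793
V = π·2² × L = 12.566371 × 1201.216793 = 15094.935409

L=1201.217 V=15094.935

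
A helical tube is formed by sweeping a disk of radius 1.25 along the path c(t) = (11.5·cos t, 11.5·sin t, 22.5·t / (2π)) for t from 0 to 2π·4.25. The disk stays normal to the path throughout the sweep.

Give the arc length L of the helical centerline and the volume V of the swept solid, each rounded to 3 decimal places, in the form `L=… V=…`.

L=321.635 V=1578.820

2πR = 2π·11.5 = 72.256631
per-turn = √(72.256631² + 22.5²) = √(5221.0207 + 506.25) = √5727.2707 = 75.678734
L = 4.25 × 75.678734 = 321.634618
V = π·1.25² × L = 4.908739 × 321.634618 = 1578.820239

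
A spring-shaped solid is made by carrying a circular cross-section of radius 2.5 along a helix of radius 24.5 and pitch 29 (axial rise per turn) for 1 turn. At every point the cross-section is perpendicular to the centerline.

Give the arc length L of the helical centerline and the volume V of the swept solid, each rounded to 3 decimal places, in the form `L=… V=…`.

2πR = 2π·24.5 = 153.938040
per-turn = √(153.938040² + 29²) = √(23696.9202 + 841) = √24537.9202 = 156.645843
L = 1 × 156.645843 = 156.645843
V = π·2.5² × L = 19.634954 × 156.645843 = 3075.733937

L=156.646 V=3075.734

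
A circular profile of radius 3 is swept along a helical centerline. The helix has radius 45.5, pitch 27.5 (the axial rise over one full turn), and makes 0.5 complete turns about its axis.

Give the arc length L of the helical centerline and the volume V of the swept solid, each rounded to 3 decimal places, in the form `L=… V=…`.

2πR = 2π·45.5 = 285.884931
per-turn = √(285.884931² + 27.5²) = √(81730.1940 + 756.25) = √82486.4440 = 287.204533
L = 0.5 × 287.204533 = 143.602267
V = π·3² × L = 28.274334 × 143.602267 = 4060.258436

L=143.602 V=4060.258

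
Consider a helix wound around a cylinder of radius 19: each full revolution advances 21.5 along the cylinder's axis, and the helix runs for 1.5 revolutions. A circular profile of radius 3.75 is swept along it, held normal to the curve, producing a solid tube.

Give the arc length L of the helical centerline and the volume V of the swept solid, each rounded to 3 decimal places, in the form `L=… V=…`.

2πR = 2π·19 = 119.380521
per-turn = √(119.380521² + 21.5²) = √(14251.7088 + 462.25) = √14713.9588 = 121.301108
L = 1.5 × 121.301108 = 181.951662
V = π·3.75² × L = 44.178647 × 181.951662 = 8038.378178

L=181.952 V=8038.378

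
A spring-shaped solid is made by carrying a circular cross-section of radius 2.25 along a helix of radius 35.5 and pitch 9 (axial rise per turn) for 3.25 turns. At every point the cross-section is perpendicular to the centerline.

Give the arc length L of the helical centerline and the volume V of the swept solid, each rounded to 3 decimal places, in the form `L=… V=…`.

2πR = 2π·35.5 = 223.053078
per-turn = √(223.053078² + 9²) = √(49752.6758 + 81) = √49833.6758 = 223.234576
L = 3.25 × 223.234576 = 725.512371
V = π·2.25² × L = 15.904313 × 725.512371 = 11538.775695

L=725.512 V=11538.776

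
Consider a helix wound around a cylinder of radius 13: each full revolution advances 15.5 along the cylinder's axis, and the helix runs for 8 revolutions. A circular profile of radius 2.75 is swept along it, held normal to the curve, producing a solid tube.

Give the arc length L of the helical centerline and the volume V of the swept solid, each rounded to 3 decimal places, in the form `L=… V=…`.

L=665.112 V=15801.937

2πR = 2π·13 = 81.681409
per-turn = √(81.681409² + 15.5²) = √(6671.8526 + 240.25) = √6912.1026 = 83.139056
L = 8 × 83.139056 = 665.112445
V = π·2.75² × L = 23.758294 × 665.112445 = 15801.937311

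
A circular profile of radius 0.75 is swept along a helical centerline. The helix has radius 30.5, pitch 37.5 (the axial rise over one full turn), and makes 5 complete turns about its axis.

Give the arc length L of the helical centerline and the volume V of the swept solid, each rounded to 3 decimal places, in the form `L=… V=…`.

2πR = 2π·30.5 = 191.637152
per-turn = √(191.637152² + 37.5²) = √(36724.7980 + 1406.25) = √38131.0480 = 195.271729
L = 5 × 195.271729 = 976.358643
V = π·0.75² × L = 1.767146 × 976.358643 = 1725.368141

L=976.359 V=1725.368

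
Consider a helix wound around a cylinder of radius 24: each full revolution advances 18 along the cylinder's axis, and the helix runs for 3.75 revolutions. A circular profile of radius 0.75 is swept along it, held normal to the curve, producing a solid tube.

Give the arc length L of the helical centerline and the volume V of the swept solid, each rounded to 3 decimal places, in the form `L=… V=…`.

L=569.501 V=1006.391

2πR = 2π·24 = 150.796447
per-turn = √(150.796447² + 18²) = √(22739.5685 + 324) = √23063.5685 = 151.866944
L = 3.75 × 151.866944 = 569.501038
V = π·0.75² × L = 1.767146 × 569.501038 = 1006.391406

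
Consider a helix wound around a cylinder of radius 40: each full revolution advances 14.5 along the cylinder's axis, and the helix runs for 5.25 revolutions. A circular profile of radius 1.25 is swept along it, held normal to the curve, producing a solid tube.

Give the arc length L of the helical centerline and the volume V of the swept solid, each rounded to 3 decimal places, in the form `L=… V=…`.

2πR = 2π·40 = 251.327412
per-turn = √(251.327412² + 14.5²) = √(63165.4682 + 210.25) = √63375.7182 = 251.745344
L = 5.25 × 251.745344 = 1321.663055
V = π·1.25² × L = 4.908739 × 1321.663055 = 6487.698352

L=1321.663 V=6487.698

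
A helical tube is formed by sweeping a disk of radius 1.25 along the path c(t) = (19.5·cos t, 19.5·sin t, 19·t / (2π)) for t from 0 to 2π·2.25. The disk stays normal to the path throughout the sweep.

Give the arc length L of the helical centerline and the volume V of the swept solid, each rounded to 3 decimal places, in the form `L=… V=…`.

2πR = 2π·19.5 = 122.522113
per-turn = √(122.522113² + 19²) = √(15011.6683 + 361) = √15372.6683 = 123.986565
L = 2.25 × 123.986565 = 278.969771
V = π·1.25² × L = 4.908739 × 278.969771 = 1369.389662

L=278.970 V=1369.390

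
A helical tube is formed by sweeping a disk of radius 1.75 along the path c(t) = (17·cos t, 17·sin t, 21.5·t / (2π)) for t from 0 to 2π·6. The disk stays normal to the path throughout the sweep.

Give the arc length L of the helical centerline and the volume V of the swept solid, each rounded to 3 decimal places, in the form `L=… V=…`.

2πR = 2π·17 = 106.814150
per-turn = √(106.814150² + 21.5²) = √(11409.2627 + 462.25) = √11871.5127 = 108.956472
L = 6 × 108.956472 = 653.738829
V = π·1.75² × L = 9.621128 × 653.738829 = 6289.704628

L=653.739 V=6289.705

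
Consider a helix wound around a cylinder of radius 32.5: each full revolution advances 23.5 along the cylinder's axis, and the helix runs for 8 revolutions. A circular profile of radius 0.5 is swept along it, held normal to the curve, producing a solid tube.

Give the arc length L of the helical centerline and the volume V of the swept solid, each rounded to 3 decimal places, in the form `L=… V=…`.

L=1644.410 V=1291.517

2πR = 2π·32.5 = 204.203522
per-turn = √(204.203522² + 23.5²) = √(41699.0786 + 552.25) = √42251.3286 = 205.551280
L = 8 × 205.551280 = 1644.410238
V = π·0.5² × L = 0.785398 × 1644.410238 = 1291.516781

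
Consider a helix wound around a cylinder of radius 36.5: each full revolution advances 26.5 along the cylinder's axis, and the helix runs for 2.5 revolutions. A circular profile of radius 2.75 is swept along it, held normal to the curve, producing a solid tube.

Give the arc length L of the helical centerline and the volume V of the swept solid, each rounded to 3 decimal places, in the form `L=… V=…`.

L=577.156 V=13712.232

2πR = 2π·36.5 = 229.336264
per-turn = √(229.336264² + 26.5²) = √(52595.1219 + 702.25) = √53297.3719 = 230.862236
L = 2.5 × 230.862236 = 577.155589
V = π·2.75² × L = 23.758294 × 577.155589 = 13712.232426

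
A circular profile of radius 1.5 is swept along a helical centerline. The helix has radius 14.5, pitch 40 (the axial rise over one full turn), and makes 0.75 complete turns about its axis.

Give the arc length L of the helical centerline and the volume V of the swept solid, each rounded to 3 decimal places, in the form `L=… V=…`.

2πR = 2π·14.5 = 91.106187
per-turn = √(91.106187² + 40²) = √(8300.3373 + 1600) = √9900.3373 = 99.500439
L = 0.75 × 99.500439 = 74.625329
V = π·1.5² × L = 7.068583 × 74.625329 = 527.495367

L=74.625 V=527.495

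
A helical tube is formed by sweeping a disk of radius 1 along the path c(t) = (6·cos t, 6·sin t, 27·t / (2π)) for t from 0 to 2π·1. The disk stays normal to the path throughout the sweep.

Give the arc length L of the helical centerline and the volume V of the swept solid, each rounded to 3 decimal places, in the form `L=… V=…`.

2πR = 2π·6 = 37.699112
per-turn = √(37.699112² + 27²) = √(1421.2230 + 729) = √2150.2230 = 46.370497
L = 1 × 46.370497 = 46.370497
V = π·1² × L = 3.141593 × 46.370497 = 145.677214

L=46.370 V=145.677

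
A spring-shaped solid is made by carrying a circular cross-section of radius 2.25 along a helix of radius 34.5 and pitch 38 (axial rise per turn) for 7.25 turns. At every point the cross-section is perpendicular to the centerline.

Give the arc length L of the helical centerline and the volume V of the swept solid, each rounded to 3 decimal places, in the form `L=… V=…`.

L=1595.547 V=25376.074

2πR = 2π·34.5 = 216.769893
per-turn = √(216.769893² + 38²) = √(46989.1866 + 1444) = √48433.1866 = 220.075411
L = 7.25 × 220.075411 = 1595.546730
V = π·2.25² × L = 15.904313 × 1595.546730 = 25376.074298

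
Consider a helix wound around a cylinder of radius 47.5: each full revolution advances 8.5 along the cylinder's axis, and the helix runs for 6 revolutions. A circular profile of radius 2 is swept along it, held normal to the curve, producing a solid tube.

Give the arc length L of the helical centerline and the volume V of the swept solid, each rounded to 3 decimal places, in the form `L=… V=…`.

L=1791.434 V=22511.823

2πR = 2π·47.5 = 298.451302
per-turn = √(298.451302² + 8.5²) = √(89073.1797 + 72.25) = √89145.4297 = 298.572319
L = 6 × 298.572319 = 1791.433914
V = π·2² × L = 12.566371 × 1791.433914 = 22511.822500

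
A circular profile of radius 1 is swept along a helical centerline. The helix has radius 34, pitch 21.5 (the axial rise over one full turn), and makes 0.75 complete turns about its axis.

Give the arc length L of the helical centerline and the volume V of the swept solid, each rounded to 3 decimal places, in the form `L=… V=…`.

2πR = 2π·34 = 213.628300
per-turn = √(213.628300² + 21.5²) = √(45637.0508 + 462.25) = √46099.3008 = 214.707477
L = 0.75 × 214.707477 = 161.030608
V = π·1² × L = 3.141593 × 161.030608 = 505.892575

L=161.031 V=505.893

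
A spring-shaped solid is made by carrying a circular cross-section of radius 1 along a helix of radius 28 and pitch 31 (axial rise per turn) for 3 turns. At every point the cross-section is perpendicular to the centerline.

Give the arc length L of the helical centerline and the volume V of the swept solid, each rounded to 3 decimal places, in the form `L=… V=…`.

L=535.919 V=1683.638

2πR = 2π·28 = 175.929189
per-turn = √(175.929189² + 31²) = √(30951.0794 + 961) = √31912.0794 = 178.639524
L = 3 × 178.639524 = 535.918571
V = π·1² × L = 3.141593 × 535.918571 = 1683.637845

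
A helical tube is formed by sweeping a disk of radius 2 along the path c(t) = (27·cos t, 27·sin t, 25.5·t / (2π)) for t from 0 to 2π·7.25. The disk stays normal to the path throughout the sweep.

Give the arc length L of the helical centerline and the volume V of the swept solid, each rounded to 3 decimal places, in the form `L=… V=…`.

2πR = 2π·27 = 169.646003
per-turn = √(169.646003² + 25.5²) = √(28779.7664 + 650.25) = √29430.0164 = 171.551789
L = 7.25 × 171.551789 = 1243.750473
V = π·2² × L = 12.566371 × 1243.750473 = 15629.429394

L=1243.750 V=15629.429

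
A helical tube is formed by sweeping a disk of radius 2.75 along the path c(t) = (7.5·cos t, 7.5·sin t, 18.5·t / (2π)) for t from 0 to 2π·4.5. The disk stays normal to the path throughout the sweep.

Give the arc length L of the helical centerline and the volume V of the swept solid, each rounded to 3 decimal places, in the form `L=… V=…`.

2πR = 2π·7.5 = 47.123890
per-turn = √(47.123890² + 18.5²) = √(2220.6610 + 342.25) = √2562.9110 = 50.625201
L = 4.5 × 50.625201 = 227.813405
V = π·2.75² × L = 23.758294 × 227.813405 = 5412.457957

L=227.813 V=5412.458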